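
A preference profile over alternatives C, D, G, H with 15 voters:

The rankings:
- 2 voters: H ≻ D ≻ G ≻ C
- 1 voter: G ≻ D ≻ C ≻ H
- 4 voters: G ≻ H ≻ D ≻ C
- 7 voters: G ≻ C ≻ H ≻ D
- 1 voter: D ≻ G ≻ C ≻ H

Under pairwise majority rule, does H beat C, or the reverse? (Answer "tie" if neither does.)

C

Ballots ranking H above C: 2 + 4 = 6.
Ballots ranking C above H: 15 − 6 = 9.
C wins the head-to-head 9–6.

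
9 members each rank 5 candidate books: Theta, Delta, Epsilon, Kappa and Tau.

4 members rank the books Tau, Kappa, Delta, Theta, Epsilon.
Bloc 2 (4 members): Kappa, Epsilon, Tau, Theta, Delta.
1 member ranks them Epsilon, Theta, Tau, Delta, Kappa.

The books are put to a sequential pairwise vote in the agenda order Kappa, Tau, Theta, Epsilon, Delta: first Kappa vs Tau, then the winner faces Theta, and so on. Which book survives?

Round 1: Kappa vs Tau — 4–5, Tau advances.
Round 2: Tau vs Theta — 8–1, Tau advances.
Round 3: Tau vs Epsilon — 4–5, Epsilon advances.
Round 4: Epsilon vs Delta — 5–4, Epsilon advances.
Epsilon survives the agenda.

Epsilon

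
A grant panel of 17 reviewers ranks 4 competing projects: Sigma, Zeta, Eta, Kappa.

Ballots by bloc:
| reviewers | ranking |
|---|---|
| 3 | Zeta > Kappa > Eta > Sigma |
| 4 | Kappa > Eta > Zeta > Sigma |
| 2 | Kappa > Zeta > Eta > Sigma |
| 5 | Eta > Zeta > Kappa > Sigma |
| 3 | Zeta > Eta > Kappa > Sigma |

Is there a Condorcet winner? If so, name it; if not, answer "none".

Check each pair by majority over 17 ballots:
Sigma vs Zeta: Zeta, 17–0.
Sigma vs Eta: Sigma is ranked higher on 0 ballots, Eta on 17. Eta wins 17–0.
Sigma vs Kappa: 0 for Sigma, 17 for Kappa — Kappa by 17–0.
Zeta vs Eta: 8 to 9, Eta.
Zeta vs Kappa: Zeta is ranked higher on 3+5+3 = 11 ballots, Kappa on 6. Zeta wins 11–6.
Eta–Kappa: Kappa 9–8.
Each project drops at least one matchup (Sigma loses to Zeta; Zeta loses to Eta; Eta loses to Kappa; Kappa loses to Zeta); the cycle Zeta → Kappa → Eta → Zeta rules out a Condorcet winner.

none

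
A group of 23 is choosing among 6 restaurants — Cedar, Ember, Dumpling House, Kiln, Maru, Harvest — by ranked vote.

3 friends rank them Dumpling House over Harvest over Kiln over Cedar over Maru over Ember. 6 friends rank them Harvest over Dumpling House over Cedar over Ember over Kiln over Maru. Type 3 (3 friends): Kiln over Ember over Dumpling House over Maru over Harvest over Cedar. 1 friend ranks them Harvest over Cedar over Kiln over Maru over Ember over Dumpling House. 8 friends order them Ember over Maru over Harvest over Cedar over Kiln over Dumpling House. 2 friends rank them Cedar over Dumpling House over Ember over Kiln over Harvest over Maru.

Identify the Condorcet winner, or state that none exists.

none

Head-to-head results (23 friends):
Cedar–Ember: Cedar 12–11.
Cedar vs Dumpling House: Dumpling House wins 12–11.
Cedar–Kiln: Cedar 17–6.
Cedar vs Maru: Cedar wins 12–11.
Cedar vs Harvest: Harvest wins 21–2.
Ember–Dumpling House: Ember 12–11.
Ember–Kiln: Ember 16–7.
Ember vs Maru: Ember, 19–4.
Ember vs Harvest: Ember wins 13–10.
Dumpling House–Kiln: Kiln 12–11.
Dumpling House vs Maru: Dumpling House, 14–9.
Dumpling House vs Harvest: Harvest, 15–8.
Kiln–Maru: Kiln 15–8.
Kiln vs Harvest: Harvest, 18–5.
Maru–Harvest: Harvest 12–11.
No restaurant is unbeaten: Cedar loses to Dumpling House; Ember loses to Cedar; Dumpling House loses to Ember; Kiln loses to Cedar; Maru loses to Cedar; Harvest loses to Ember. In particular Cedar > Ember > Dumpling House > Cedar is a majority cycle — no Condorcet winner exists.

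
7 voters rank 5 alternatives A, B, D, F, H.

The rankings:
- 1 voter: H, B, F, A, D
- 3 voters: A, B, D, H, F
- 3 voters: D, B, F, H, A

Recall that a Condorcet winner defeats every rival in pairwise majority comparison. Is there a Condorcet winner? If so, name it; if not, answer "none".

B

Head-to-head results (7 voters):
A vs B: B wins 4–3.
A vs D: A, 4–3.
A vs F: F wins 4–3.
A vs H: H, 4–3.
B–D: B 4–3.
B vs F: B, 7–0.
B vs H: B wins 6–1.
D–F: D 6–1.
D–H: D 6–1.
F–H: H 4–3.
B wins every pairwise contest, so B is the Condorcet winner.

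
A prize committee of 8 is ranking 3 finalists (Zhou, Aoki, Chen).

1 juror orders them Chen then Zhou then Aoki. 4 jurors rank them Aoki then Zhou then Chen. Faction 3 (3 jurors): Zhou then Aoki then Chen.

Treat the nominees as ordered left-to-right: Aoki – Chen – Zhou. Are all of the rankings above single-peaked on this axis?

Axis positions: Aoki=1, Chen=2, Zhou=3.
Faction 1 (peak Chen at position 2): ranking walks positions 2-3-1, expanding outward from the peak — single-peaked.
Faction 2: ranking walks positions 1-3-2; Zhou is ranked above Chen even though Chen lies between Zhou and the peak Aoki on the axis — preferences dip and rise again. Not single-peaked.
Faction 3: ranking walks positions 3-1-2; Aoki is ranked above Chen even though Chen lies between Aoki and the peak Zhou on the axis — preferences dip and rise again. Not single-peaked.
Faction 2 violates single-peakedness, so the profile is not single-peaked on this axis.

no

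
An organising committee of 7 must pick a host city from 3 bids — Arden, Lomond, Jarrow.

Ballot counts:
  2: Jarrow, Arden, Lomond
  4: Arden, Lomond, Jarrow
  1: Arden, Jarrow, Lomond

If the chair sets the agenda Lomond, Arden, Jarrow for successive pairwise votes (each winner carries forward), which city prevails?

Arden

Round 1: Lomond vs Arden — 0–7, Arden advances.
Round 2: Arden vs Jarrow — 5–2, Arden advances.
The agenda winner is Arden.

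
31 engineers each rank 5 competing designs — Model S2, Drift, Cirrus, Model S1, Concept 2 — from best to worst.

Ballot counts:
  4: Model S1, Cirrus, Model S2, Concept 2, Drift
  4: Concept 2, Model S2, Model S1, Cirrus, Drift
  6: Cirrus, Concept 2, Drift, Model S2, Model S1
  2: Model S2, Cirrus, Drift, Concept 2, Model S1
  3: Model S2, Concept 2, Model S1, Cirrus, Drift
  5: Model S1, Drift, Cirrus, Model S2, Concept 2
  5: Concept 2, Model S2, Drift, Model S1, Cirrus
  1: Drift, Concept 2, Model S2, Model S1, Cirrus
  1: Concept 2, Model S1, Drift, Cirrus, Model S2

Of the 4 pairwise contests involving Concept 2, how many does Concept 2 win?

3

Concept 2 against each rival (31 engineers):
Concept 2 vs Model S2: Concept 2 wins 17–14.
Concept 2 vs Drift: Concept 2 wins 23–8.
Concept 2 vs Cirrus: Concept 2 is ranked higher on 4+3+5+1+1 = 14 ballots, Cirrus on 17. Cirrus wins 17–14.
Concept 2–Model S1: Concept 2 22–9.
Concept 2 beats Model S2, Drift, Model S1; loses to Cirrus — 3 pairwise wins.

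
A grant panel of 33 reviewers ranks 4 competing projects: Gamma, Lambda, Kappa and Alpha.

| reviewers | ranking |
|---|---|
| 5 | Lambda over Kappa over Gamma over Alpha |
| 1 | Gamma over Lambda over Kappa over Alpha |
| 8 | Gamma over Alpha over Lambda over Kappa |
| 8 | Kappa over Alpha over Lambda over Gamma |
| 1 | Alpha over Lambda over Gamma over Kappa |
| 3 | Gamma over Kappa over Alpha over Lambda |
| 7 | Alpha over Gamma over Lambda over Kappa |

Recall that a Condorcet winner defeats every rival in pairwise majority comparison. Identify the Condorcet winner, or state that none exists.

Pairwise majorities:
Gamma vs Lambda: 19 to 14, Gamma.
Gamma vs Kappa: 1+8+1+3+7 = 20 for Gamma, 13 for Kappa — Gamma by 20–13.
Gamma vs Alpha: Gamma preferred on 5+1+8+3 = 17 ballots; Gamma wins 17–16.
Lambda vs Kappa: 5+1+8+1+7 = 22 for Lambda, 11 for Kappa — Lambda by 22–11.
Lambda vs Alpha: Lambda is ranked higher on 5+1 = 6 ballots, Alpha on 27. Alpha wins 27–6.
Kappa vs Alpha: Kappa is ranked higher on 5+1+8+3 = 17 ballots, Alpha on 16. Kappa wins 17–16.
Gamma defeats every rival head-to-head and is the Condorcet winner.

Gamma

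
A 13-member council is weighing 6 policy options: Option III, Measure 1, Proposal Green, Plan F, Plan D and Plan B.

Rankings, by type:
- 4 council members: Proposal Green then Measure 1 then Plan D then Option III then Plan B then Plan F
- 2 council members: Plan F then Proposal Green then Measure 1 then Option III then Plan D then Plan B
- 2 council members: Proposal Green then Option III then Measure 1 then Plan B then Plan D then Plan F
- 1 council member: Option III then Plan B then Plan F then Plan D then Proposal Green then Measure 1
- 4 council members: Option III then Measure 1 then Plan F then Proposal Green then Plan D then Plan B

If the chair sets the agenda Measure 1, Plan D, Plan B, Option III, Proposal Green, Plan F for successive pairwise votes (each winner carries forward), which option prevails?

Round 1: Measure 1 vs Plan D — 12–1, Measure 1 advances.
Round 2: Measure 1 vs Plan B — 12–1, Measure 1 advances.
Round 3: Measure 1 vs Option III — 6–7, Option III advances.
Round 4: Option III vs Proposal Green — 5–8, Proposal Green advances.
Round 5: Proposal Green vs Plan F — 6–7, Plan F advances.
Plan F survives the agenda.

Plan F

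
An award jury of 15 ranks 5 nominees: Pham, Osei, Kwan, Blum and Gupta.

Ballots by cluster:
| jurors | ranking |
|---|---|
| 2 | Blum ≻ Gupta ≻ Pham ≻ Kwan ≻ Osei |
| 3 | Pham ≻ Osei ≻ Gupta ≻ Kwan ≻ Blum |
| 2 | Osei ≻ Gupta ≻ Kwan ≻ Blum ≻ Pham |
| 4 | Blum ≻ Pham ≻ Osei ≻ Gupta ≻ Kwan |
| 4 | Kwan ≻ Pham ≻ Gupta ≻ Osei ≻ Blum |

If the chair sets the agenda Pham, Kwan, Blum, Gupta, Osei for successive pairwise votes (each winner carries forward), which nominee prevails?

Round 1: Pham vs Kwan — 9–6, Pham advances.
Round 2: Pham vs Blum — 7–8, Blum advances.
Round 3: Blum vs Gupta — 6–9, Gupta advances.
Round 4: Gupta vs Osei — 6–9, Osei advances.
Osei survives the agenda.

Osei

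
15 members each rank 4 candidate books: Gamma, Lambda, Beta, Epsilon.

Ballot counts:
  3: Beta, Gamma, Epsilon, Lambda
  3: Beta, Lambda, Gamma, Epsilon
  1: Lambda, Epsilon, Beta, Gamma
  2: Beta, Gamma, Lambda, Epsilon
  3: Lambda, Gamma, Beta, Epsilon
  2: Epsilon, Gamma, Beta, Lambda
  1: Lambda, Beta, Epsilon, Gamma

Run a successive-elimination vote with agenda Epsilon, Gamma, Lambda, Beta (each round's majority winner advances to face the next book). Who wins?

Beta

Round 1: Epsilon vs Gamma — 4–11, Gamma advances.
Round 2: Gamma vs Lambda — 7–8, Lambda advances.
Round 3: Lambda vs Beta — 5–10, Beta advances.
The agenda winner is Beta.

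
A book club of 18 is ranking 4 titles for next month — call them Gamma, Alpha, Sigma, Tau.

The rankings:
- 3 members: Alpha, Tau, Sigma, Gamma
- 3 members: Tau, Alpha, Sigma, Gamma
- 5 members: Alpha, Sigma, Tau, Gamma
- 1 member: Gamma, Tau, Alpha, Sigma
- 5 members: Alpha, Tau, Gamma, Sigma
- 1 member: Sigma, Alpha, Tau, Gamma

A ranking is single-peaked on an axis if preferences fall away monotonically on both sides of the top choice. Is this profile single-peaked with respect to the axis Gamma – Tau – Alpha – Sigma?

Axis positions: Gamma=1, Tau=2, Alpha=3, Sigma=4.
Group 1 (peak Alpha at position 3): ranking walks positions 3-2-4-1, expanding outward from the peak — single-peaked.
Group 2 (peak Tau at position 2): ranking walks positions 2-3-4-1, expanding outward from the peak — single-peaked.
Group 3 (peak Alpha at position 3): ranking walks positions 3-4-2-1, expanding outward from the peak — single-peaked.
Group 4 (peak Gamma at position 1): ranking walks positions 1-2-3-4, expanding outward from the peak — single-peaked.
Group 5 (peak Alpha at position 3): ranking walks positions 3-2-1-4, expanding outward from the peak — single-peaked.
Group 6 (peak Sigma at position 4): ranking walks positions 4-3-2-1, expanding outward from the peak — single-peaked.
Every ranking is single-peaked on this axis.

yes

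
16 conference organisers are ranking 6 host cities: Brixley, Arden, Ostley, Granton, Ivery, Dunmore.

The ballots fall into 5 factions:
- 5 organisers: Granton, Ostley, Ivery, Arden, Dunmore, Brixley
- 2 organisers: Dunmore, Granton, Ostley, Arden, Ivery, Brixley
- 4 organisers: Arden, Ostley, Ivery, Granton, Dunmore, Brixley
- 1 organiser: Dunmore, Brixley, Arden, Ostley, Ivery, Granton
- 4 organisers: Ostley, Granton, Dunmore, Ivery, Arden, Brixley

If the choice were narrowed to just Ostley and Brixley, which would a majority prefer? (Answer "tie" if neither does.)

Ballots ranking Ostley above Brixley: 5 + 2 + 4 + 4 = 15.
Ballots ranking Brixley above Ostley: 16 − 15 = 1.
Ostley wins the head-to-head 15–1.

Ostley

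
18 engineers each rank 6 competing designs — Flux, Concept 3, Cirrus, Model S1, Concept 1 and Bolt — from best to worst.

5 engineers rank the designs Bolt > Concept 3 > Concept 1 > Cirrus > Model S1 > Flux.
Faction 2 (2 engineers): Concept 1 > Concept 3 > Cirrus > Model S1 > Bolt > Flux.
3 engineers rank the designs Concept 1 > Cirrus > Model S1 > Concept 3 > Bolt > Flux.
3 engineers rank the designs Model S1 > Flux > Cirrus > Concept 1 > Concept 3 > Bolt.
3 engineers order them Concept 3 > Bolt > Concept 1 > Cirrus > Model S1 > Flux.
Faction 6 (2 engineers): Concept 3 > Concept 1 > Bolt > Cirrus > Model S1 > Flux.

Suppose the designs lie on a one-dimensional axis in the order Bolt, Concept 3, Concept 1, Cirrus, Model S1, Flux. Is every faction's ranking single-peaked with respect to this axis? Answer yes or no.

yes

Axis positions: Bolt=1, Concept 3=2, Concept 1=3, Cirrus=4, Model S1=5, Flux=6.
Faction 1 (peak Bolt at position 1): ranking walks positions 1-2-3-4-5-6, expanding outward from the peak — single-peaked.
Faction 2 (peak Concept 1 at position 3): ranking walks positions 3-2-4-5-1-6, expanding outward from the peak — single-peaked.
Faction 3 (peak Concept 1 at position 3): ranking walks positions 3-4-5-2-1-6, expanding outward from the peak — single-peaked.
Faction 4 (peak Model S1 at position 5): ranking walks positions 5-6-4-3-2-1, expanding outward from the peak — single-peaked.
Faction 5 (peak Concept 3 at position 2): ranking walks positions 2-1-3-4-5-6, expanding outward from the peak — single-peaked.
Faction 6 (peak Concept 3 at position 2): ranking walks positions 2-3-1-4-5-6, expanding outward from the peak — single-peaked.
Every ranking is single-peaked on this axis.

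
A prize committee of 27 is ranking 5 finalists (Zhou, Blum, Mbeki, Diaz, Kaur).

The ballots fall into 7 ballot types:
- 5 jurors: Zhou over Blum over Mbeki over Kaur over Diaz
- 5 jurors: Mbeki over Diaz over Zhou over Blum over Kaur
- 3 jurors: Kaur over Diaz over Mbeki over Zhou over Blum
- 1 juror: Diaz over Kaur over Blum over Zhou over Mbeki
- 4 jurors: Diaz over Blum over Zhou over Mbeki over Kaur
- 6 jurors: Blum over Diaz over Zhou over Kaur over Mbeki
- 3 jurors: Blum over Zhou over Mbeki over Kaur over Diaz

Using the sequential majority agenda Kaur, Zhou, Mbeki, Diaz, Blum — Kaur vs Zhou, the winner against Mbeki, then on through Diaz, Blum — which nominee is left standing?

Blum

Round 1: Kaur vs Zhou — 4–23, Zhou advances.
Round 2: Zhou vs Mbeki — 19–8, Zhou advances.
Round 3: Zhou vs Diaz — 8–19, Diaz advances.
Round 4: Diaz vs Blum — 13–14, Blum advances.
The agenda winner is Blum.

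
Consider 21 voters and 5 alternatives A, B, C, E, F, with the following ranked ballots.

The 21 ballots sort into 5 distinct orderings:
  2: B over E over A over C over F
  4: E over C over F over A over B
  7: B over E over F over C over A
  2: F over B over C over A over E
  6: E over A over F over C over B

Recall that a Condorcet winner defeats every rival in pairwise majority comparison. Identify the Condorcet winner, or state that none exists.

none

Pairwise majorities:
A vs B: B wins 11–10.
A vs C: C, 13–8.
A–E: E 19–2.
A vs F: F wins 13–8.
B vs C: B preferred on 2+7+2 = 11 ballots; B wins 11–10.
B vs E: B, 11–10.
B vs F: 9 to 12, F.
C vs E: E wins 19–2.
C vs F: C preferred on 2+4 = 6 ballots; F wins 15–6.
E–F: E 19–2.
No alternative is unbeaten: A loses to B; B loses to F; C loses to B; E loses to B; F loses to E. In particular B > E > F > B is a majority cycle — no Condorcet winner exists.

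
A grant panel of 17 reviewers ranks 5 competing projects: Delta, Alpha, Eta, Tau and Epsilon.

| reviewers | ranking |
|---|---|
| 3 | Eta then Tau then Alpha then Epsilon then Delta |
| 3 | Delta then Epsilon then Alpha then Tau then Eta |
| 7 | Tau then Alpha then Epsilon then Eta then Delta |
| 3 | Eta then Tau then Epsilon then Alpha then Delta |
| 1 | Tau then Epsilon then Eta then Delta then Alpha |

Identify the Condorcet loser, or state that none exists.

Head-to-head results (17 reviewers):
Delta–Alpha: Alpha 13–4.
Delta vs Eta: 3 to 14, Eta.
Delta vs Tau: Tau wins 14–3.
Delta–Epsilon: Epsilon 14–3.
Alpha–Eta: Alpha 10–7.
Alpha vs Tau: Tau, 14–3.
Alpha vs Epsilon: Alpha is ranked higher on 3+7 = 10 ballots, Epsilon on 7. Alpha wins 10–7.
Eta vs Tau: Tau wins 11–6.
Eta–Epsilon: Epsilon 11–6.
Tau vs Epsilon: Tau is ranked higher on 3+7+3+1 = 14 ballots, Epsilon on 3. Tau wins 14–3.
Only Delta has no wins; Delta is the Condorcet loser.

Delta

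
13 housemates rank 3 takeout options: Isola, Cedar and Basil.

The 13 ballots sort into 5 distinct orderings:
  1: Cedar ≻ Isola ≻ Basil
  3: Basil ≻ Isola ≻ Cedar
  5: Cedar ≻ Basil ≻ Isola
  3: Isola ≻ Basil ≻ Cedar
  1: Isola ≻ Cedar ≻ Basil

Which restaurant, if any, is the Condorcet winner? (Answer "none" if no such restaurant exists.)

none

Check each pair by majority over 13 ballots:
Isola vs Cedar: 3+3+1 = 7 for Isola, 6 for Cedar — Isola by 7–6.
Isola–Basil: Basil 8–5.
Cedar–Basil: Cedar 7–6.
Every restaurant loses at least once (Isola loses to Basil; Cedar loses to Isola; Basil loses to Cedar). The majority relation contains the cycle Isola beats Cedar beats Basil beats Isola, so there is no Condorcet winner.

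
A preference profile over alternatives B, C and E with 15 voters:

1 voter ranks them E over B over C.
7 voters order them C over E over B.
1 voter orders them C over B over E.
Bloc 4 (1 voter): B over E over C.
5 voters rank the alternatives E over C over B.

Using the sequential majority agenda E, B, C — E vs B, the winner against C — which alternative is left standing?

Round 1: E vs B — 13–2, E advances.
Round 2: E vs C — 7–8, C advances.
C survives the agenda.

C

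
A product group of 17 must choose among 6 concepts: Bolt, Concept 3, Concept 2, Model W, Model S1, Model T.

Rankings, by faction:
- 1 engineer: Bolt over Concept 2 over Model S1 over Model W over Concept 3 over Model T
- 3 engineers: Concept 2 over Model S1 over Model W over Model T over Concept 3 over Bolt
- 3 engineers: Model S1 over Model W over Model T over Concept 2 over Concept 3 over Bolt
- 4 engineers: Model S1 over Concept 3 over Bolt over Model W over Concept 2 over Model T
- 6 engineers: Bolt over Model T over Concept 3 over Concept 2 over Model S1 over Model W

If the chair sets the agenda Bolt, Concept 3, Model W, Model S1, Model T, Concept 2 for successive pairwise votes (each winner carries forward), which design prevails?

Round 1: Bolt vs Concept 3 — 7–10, Concept 3 advances.
Round 2: Concept 3 vs Model W — 10–7, Concept 3 advances.
Round 3: Concept 3 vs Model S1 — 6–11, Model S1 advances.
Round 4: Model S1 vs Model T — 11–6, Model S1 advances.
Round 5: Model S1 vs Concept 2 — 7–10, Concept 2 advances.
Concept 2 survives the agenda.

Concept 2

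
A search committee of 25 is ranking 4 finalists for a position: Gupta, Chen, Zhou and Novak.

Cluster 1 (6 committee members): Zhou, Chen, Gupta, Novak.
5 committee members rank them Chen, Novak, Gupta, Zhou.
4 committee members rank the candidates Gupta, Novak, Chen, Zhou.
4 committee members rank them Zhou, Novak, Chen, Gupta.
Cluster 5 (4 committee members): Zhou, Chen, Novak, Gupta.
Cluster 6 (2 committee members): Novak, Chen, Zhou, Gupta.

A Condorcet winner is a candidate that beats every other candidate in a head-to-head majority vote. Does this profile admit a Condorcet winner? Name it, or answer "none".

Pairwise majorities:
Gupta vs Chen: Gupta preferred on 4 ballots; Chen wins 21–4.
Gupta vs Zhou: Gupta is ranked higher on 5+4 = 9 ballots, Zhou on 16. Zhou wins 16–9.
Gupta vs Novak: Gupta preferred on 6+4 = 10 ballots; Novak wins 15–10.
Chen vs Zhou: Chen preferred on 5+4+2 = 11 ballots; Zhou wins 14–11.
Chen vs Novak: Chen preferred on 6+5+4 = 15 ballots; Chen wins 15–10.
Zhou vs Novak: 6+4+4 = 14 for Zhou, 11 for Novak — Zhou by 14–11.
Zhou wins every pairwise contest, so Zhou is the Condorcet winner.

Zhou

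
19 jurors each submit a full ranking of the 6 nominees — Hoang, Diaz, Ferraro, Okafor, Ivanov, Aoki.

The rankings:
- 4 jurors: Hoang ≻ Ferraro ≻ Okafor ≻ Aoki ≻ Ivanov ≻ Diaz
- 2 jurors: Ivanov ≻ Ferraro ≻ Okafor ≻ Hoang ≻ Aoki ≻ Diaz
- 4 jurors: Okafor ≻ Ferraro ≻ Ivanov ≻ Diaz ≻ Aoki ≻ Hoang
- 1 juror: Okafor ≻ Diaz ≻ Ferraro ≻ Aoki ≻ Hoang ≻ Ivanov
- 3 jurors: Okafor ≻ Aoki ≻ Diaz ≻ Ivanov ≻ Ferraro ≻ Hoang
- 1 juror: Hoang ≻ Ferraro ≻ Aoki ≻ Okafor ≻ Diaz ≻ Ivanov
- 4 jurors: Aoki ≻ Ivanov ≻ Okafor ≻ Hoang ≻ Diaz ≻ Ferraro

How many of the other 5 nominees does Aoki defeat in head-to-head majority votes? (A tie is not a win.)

3

Aoki against each rival (19 jurors):
Aoki vs Hoang: Aoki wins 12–7.
Aoki vs Diaz: 14 to 5, Aoki.
Aoki vs Ferraro: Ferraro wins 12–7.
Aoki–Okafor: Okafor 14–5.
Aoki vs Ivanov: Aoki is ranked higher on 4+1+3+1+4 = 13 ballots, Ivanov on 6. Aoki wins 13–6.
Aoki beats Hoang, Diaz, Ivanov; loses to Ferraro, Okafor — 3 pairwise wins.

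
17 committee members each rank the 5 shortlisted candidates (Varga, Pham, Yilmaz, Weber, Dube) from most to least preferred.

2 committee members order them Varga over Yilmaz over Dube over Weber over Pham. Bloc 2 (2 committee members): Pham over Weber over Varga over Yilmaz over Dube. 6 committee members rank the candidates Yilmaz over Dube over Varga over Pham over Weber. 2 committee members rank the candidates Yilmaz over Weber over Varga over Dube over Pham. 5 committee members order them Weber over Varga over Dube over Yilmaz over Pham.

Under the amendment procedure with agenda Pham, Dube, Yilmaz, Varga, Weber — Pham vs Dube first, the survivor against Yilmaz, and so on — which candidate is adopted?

Round 1: Pham vs Dube — 2–15, Dube advances.
Round 2: Dube vs Yilmaz — 5–12, Yilmaz advances.
Round 3: Yilmaz vs Varga — 8–9, Varga advances.
Round 4: Varga vs Weber — 8–9, Weber advances.
The agenda winner is Weber.

Weber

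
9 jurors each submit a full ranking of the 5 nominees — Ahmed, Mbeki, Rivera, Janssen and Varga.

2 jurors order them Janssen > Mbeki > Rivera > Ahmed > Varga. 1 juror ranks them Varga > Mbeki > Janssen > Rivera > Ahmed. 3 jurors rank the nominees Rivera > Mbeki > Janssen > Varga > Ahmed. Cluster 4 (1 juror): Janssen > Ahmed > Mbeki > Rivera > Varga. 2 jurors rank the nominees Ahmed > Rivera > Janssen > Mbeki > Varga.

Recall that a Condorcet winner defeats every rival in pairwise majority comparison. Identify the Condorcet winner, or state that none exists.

Pairwise majorities:
Ahmed vs Mbeki: Mbeki, 6–3.
Ahmed–Rivera: Rivera 6–3.
Ahmed–Janssen: Janssen 7–2.
Ahmed vs Varga: Ahmed wins 5–4.
Mbeki vs Rivera: 4 to 5, Rivera.
Mbeki vs Janssen: Janssen wins 5–4.
Mbeki vs Varga: 8 to 1, Mbeki.
Rivera vs Janssen: 3+2 = 5 for Rivera, 4 for Janssen — Rivera by 5–4.
Rivera vs Varga: 8 to 1, Rivera.
Janssen vs Varga: Janssen wins 8–1.
Only Rivera has no losses; Rivera is the Condorcet winner.

Rivera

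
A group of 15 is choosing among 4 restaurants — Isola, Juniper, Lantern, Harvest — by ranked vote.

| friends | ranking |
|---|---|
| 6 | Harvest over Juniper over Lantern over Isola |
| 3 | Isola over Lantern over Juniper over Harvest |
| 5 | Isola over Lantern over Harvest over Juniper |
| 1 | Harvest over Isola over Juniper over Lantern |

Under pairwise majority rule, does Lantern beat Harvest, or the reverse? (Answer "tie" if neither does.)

Ballots ranking Lantern above Harvest: 3 + 5 = 8.
Ballots ranking Harvest above Lantern: 15 − 8 = 7.
Lantern wins the head-to-head 8–7.

Lantern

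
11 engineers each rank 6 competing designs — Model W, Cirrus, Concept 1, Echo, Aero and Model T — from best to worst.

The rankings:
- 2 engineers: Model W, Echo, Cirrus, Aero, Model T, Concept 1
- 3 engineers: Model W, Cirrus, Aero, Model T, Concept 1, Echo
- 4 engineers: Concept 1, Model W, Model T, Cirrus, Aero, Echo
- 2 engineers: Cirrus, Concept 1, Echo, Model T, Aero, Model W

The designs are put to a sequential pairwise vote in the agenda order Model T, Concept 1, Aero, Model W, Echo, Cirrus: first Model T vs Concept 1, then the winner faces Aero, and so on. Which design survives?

Cirrus

Round 1: Model T vs Concept 1 — 5–6, Concept 1 advances.
Round 2: Concept 1 vs Aero — 6–5, Concept 1 advances.
Round 3: Concept 1 vs Model W — 6–5, Concept 1 advances.
Round 4: Concept 1 vs Echo — 9–2, Concept 1 advances.
Round 5: Concept 1 vs Cirrus — 4–7, Cirrus advances.
The agenda winner is Cirrus.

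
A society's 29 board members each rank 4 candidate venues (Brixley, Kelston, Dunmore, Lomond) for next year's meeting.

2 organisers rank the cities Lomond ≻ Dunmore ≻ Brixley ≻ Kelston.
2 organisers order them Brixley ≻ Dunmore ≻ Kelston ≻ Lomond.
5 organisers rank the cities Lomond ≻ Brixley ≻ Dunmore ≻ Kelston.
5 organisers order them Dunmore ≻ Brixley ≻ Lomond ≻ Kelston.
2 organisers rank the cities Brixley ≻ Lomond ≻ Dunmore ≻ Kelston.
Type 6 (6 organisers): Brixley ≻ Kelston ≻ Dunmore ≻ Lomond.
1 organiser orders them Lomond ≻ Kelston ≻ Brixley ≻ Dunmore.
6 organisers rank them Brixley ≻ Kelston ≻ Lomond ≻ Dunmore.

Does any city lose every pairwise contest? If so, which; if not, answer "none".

Kelston

Head-to-head results (29 organisers):
Brixley vs Kelston: 28 to 1, Brixley.
Brixley vs Dunmore: 22 to 7, Brixley.
Brixley vs Lomond: 2+5+2+6+6 = 21 for Brixley, 8 for Lomond — Brixley by 21–8.
Kelston vs Dunmore: Kelston is ranked higher on 6+1+6 = 13 ballots, Dunmore on 16. Dunmore wins 16–13.
Kelston vs Lomond: 2+6+6 = 14 for Kelston, 15 for Lomond — Lomond by 15–14.
Dunmore vs Lomond: Lomond, 16–13.
Kelston is beaten in every head-to-head and is the Condorcet loser.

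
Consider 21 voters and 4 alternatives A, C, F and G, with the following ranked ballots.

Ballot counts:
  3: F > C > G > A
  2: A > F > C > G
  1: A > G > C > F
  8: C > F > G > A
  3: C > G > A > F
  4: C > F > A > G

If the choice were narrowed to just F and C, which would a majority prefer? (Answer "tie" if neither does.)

Ballots ranking F above C: 3 + 2 = 5.
Ballots ranking C above F: 21 − 5 = 16.
C wins the head-to-head 16–5.

C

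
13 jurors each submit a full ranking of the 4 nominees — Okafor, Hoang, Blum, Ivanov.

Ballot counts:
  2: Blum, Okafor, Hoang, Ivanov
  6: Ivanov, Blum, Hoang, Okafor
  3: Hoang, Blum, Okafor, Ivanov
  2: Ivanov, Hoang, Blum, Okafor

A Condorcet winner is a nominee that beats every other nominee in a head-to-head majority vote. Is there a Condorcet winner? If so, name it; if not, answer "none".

Ivanov

Head-to-head results (13 jurors):
Okafor–Hoang: Hoang 11–2.
Okafor–Blum: Blum 13–0.
Okafor–Ivanov: Ivanov 8–5.
Hoang vs Blum: Blum wins 8–5.
Hoang vs Ivanov: Ivanov wins 8–5.
Blum–Ivanov: Ivanov 8–5.
Ivanov wins every pairwise contest, so Ivanov is the Condorcet winner.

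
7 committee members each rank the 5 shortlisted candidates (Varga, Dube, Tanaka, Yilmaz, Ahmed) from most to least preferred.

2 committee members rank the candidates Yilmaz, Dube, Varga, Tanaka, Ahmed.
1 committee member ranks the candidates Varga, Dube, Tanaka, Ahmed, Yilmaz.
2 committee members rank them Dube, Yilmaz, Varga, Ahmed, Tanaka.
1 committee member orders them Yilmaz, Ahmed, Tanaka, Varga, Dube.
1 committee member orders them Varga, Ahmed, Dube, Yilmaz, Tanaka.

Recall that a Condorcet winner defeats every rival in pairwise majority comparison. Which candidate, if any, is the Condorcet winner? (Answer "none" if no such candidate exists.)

Dube

Head-to-head results (7 committee members):
Varga vs Dube: Dube, 4–3.
Varga–Tanaka: Varga 6–1.
Varga vs Yilmaz: Yilmaz wins 5–2.
Varga–Ahmed: Varga 6–1.
Dube–Tanaka: Dube 6–1.
Dube–Yilmaz: Dube 4–3.
Dube vs Ahmed: Dube, 5–2.
Tanaka vs Yilmaz: Yilmaz, 6–1.
Tanaka vs Ahmed: Ahmed wins 4–3.
Yilmaz vs Ahmed: Yilmaz, 5–2.
Dube beats each of Varga, Tanaka, Yilmaz, Ahmed — Dube is the Condorcet winner.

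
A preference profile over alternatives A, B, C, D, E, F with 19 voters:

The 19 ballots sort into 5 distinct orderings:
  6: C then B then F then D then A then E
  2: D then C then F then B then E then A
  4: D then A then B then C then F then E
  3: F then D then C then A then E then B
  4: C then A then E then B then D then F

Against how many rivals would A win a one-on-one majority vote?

2

A against each rival (19 voters):
A vs B: A is ranked higher on 4+3+4 = 11 ballots, B on 8. A wins 11–8.
A vs C: C wins 15–4.
A vs D: D wins 15–4.
A vs E: 17 to 2, A.
A vs F: F, 11–8.
A beats B, E; loses to C, D, F — 2 pairwise wins.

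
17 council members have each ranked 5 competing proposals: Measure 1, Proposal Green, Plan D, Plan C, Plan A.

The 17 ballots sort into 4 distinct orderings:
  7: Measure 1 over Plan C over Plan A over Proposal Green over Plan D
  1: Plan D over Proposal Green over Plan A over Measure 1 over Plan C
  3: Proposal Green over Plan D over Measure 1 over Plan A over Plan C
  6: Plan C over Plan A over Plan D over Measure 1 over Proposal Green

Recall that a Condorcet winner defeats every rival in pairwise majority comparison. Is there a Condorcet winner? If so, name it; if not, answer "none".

none

Head-to-head results (17 council members):
Measure 1 vs Proposal Green: 13 to 4, Measure 1.
Measure 1 vs Plan D: 7 for Measure 1, 10 for Plan D — Plan D by 10–7.
Measure 1 vs Plan C: 11 to 6, Measure 1.
Measure 1 vs Plan A: Measure 1 preferred on 7+3 = 10 ballots; Measure 1 wins 10–7.
Proposal Green vs Plan D: 10 to 7, Proposal Green.
Proposal Green vs Plan C: Proposal Green is ranked higher on 1+3 = 4 ballots, Plan C on 13. Plan C wins 13–4.
Proposal Green vs Plan A: Proposal Green is ranked higher on 1+3 = 4 ballots, Plan A on 13. Plan A wins 13–4.
Plan D vs Plan C: 1+3 = 4 for Plan D, 13 for Plan C — Plan C by 13–4.
Plan D vs Plan A: 4 to 13, Plan A.
Plan C vs Plan A: 7+6 = 13 for Plan C, 4 for Plan A — Plan C by 13–4.
No option is unbeaten: Measure 1 loses to Plan D; Proposal Green loses to Measure 1; Plan D loses to Proposal Green; Plan C loses to Measure 1; Plan A loses to Measure 1. In particular Measure 1 beats Proposal Green beats Plan D beats Measure 1 is a majority cycle — no Condorcet winner exists.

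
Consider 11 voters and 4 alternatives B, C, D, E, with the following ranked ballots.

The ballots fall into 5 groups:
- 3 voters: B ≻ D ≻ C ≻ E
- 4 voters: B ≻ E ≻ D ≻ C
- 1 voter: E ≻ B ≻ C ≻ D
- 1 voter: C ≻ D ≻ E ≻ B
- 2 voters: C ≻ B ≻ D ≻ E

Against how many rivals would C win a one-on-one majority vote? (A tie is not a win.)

C against each rival (11 voters):
C vs B: B wins 8–3.
C vs D: C preferred on 1+1+2 = 4 ballots; D wins 7–4.
C vs E: C wins 6–5.
C beats E; loses to B, D — 1 pairwise win.

1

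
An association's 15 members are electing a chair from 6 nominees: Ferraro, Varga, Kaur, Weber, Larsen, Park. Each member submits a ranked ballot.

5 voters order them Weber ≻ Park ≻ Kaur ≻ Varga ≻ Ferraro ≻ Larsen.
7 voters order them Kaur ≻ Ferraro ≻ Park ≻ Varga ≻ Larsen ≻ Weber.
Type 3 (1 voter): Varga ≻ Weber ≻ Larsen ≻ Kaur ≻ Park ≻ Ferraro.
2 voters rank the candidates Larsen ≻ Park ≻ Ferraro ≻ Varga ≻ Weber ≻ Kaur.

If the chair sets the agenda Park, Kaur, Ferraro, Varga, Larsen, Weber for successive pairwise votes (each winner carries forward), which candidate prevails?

Round 1: Park vs Kaur — 7–8, Kaur advances.
Round 2: Kaur vs Ferraro — 13–2, Kaur advances.
Round 3: Kaur vs Varga — 12–3, Kaur advances.
Round 4: Kaur vs Larsen — 12–3, Kaur advances.
Round 5: Kaur vs Weber — 7–8, Weber advances.
Weber survives the agenda.

Weber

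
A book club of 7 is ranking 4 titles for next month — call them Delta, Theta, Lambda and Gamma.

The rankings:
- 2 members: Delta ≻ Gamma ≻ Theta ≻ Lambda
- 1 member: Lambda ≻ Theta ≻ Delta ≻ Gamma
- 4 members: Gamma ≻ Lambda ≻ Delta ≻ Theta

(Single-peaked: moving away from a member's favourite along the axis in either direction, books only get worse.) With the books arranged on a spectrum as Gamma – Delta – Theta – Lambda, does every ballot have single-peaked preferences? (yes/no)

no

Axis positions: Gamma=1, Delta=2, Theta=3, Lambda=4.
Type 1 (peak Delta at position 2): ranking walks positions 2-1-3-4, expanding outward from the peak — single-peaked.
Type 2 (peak Lambda at position 4): ranking walks positions 4-3-2-1, expanding outward from the peak — single-peaked.
Type 3: ranking walks positions 1-4-2-3; Lambda is ranked above Delta even though Delta lies between Lambda and the peak Gamma on the axis — preferences dip and rise again. Not single-peaked.
Type 3 violates single-peakedness, so the profile is not single-peaked on this axis.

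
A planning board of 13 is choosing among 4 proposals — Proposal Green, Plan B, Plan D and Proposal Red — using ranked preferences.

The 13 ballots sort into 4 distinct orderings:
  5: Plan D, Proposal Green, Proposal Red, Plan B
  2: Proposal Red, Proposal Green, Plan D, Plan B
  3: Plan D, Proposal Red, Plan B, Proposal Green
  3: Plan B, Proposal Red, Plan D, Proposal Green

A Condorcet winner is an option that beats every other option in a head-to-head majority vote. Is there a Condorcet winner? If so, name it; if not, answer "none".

Plan D

Head-to-head results (13 council members):
Proposal Green vs Plan B: 5+2 = 7 for Proposal Green, 6 for Plan B — Proposal Green by 7–6.
Proposal Green vs Plan D: Proposal Green preferred on 2 ballots; Plan D wins 11–2.
Proposal Green vs Proposal Red: Proposal Green preferred on 5 ballots; Proposal Red wins 8–5.
Plan B vs Plan D: 3 to 10, Plan D.
Plan B vs Proposal Red: Plan B preferred on 3 ballots; Proposal Red wins 10–3.
Plan D vs Proposal Red: Plan D is ranked higher on 5+3 = 8 ballots, Proposal Red on 5. Plan D wins 8–5.
Plan D defeats every rival head-to-head and is the Condorcet winner.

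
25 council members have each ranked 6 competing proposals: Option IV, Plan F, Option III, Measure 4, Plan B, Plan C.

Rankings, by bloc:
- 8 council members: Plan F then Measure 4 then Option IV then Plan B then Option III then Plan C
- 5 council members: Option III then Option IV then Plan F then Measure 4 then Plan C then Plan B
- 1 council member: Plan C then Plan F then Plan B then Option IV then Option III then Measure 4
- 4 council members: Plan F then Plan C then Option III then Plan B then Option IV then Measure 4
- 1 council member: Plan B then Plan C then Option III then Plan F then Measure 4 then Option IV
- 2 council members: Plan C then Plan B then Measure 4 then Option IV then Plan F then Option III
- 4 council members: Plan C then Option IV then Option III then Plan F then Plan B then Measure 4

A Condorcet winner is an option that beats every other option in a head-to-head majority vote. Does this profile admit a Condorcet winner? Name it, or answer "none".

Head-to-head results (25 council members):
Option IV vs Plan F: Option IV is ranked higher on 5+2+4 = 11 ballots, Plan F on 14. Plan F wins 14–11.
Option IV vs Option III: Option IV is ranked higher on 8+1+2+4 = 15 ballots, Option III on 10. Option IV wins 15–10.
Option IV vs Measure 4: Option IV is ranked higher on 5+1+4+4 = 14 ballots, Measure 4 on 11. Option IV wins 14–11.
Option IV–Plan B: Option IV 17–8.
Option IV vs Plan C: Option IV is ranked higher on 8+5 = 13 ballots, Plan C on 12. Option IV wins 13–12.
Plan F vs Option III: Plan F preferred on 8+1+4+2 = 15 ballots; Plan F wins 15–10.
Plan F vs Measure 4: 23 to 2, Plan F.
Plan F vs Plan B: Plan F preferred on 8+5+1+4+4 = 22 ballots; Plan F wins 22–3.
Plan F vs Plan C: 17 to 8, Plan F.
Option III vs Measure 4: Option III preferred on 5+1+4+1+4 = 15 ballots; Option III wins 15–10.
Option III vs Plan B: Option III wins 13–12.
Option III vs Plan C: Option III is ranked higher on 8+5 = 13 ballots, Plan C on 12. Option III wins 13–12.
Measure 4–Plan B: Measure 4 13–12.
Measure 4 vs Plan C: Measure 4 is ranked higher on 8+5 = 13 ballots, Plan C on 12. Measure 4 wins 13–12.
Plan B vs Plan C: 9 to 16, Plan C.
Plan F wins every pairwise contest, so Plan F is the Condorcet winner.

Plan F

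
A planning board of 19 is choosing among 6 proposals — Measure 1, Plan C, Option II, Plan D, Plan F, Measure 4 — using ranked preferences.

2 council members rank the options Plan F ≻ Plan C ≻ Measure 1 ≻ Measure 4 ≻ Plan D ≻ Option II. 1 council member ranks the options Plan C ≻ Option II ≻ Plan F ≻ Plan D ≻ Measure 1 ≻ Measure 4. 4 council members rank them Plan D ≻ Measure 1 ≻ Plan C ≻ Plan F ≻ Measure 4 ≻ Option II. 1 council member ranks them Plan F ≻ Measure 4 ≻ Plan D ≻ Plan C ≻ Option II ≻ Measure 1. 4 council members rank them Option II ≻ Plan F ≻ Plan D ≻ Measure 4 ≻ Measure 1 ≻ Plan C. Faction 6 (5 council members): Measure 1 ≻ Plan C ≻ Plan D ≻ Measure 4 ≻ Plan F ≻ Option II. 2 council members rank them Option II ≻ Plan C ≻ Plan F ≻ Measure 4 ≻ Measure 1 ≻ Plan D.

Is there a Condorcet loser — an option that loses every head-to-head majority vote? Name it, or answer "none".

Option II

Pairwise majorities:
Measure 1–Plan C: Measure 1 13–6.
Measure 1 vs Option II: 2+4+5 = 11 for Measure 1, 8 for Option II — Measure 1 by 11–8.
Measure 1 vs Plan D: Measure 1 is ranked higher on 2+5+2 = 9 ballots, Plan D on 10. Plan D wins 10–9.
Measure 1 vs Plan F: Measure 1 is ranked higher on 4+5 = 9 ballots, Plan F on 10. Plan F wins 10–9.
Measure 1 vs Measure 4: Measure 1, 12–7.
Plan C vs Option II: 2+1+4+1+5 = 13 for Plan C, 6 for Option II — Plan C by 13–6.
Plan C vs Plan D: Plan C wins 10–9.
Plan C vs Plan F: Plan C, 12–7.
Plan C vs Measure 4: Plan C is ranked higher on 2+1+4+5+2 = 14 ballots, Measure 4 on 5. Plan C wins 14–5.
Option II vs Plan D: Plan D, 12–7.
Option II–Plan F: Plan F 12–7.
Option II–Measure 4: Measure 4 12–7.
Plan D–Plan F: Plan F 10–9.
Plan D–Measure 4: Plan D 14–5.
Plan F–Measure 4: Plan F 14–5.
Only Option II has no wins; Option II is the Condorcet loser.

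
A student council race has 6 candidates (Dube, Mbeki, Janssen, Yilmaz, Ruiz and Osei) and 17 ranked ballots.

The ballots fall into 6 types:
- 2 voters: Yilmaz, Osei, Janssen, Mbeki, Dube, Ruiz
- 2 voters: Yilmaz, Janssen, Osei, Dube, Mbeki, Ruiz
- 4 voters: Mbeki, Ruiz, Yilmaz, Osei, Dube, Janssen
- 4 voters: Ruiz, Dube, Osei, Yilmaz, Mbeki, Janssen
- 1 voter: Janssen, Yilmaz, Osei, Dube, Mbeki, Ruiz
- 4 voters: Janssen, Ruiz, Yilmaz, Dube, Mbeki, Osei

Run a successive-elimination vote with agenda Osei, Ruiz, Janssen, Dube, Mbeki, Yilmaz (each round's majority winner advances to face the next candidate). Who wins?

Round 1: Osei vs Ruiz — 5–12, Ruiz advances.
Round 2: Ruiz vs Janssen — 8–9, Janssen advances.
Round 3: Janssen vs Dube — 9–8, Janssen advances.
Round 4: Janssen vs Mbeki — 9–8, Janssen advances.
Round 5: Janssen vs Yilmaz — 5–12, Yilmaz advances.
Yilmaz survives the agenda.

Yilmaz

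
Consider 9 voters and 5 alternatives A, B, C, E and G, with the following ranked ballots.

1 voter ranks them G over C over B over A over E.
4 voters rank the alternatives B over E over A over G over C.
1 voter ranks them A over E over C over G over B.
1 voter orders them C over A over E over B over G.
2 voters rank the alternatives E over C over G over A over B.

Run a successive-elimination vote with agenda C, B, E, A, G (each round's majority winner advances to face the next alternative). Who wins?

Round 1: C vs B — 5–4, C advances.
Round 2: C vs E — 2–7, E advances.
Round 3: E vs A — 6–3, E advances.
Round 4: E vs G — 8–1, E advances.
The agenda winner is E.

E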